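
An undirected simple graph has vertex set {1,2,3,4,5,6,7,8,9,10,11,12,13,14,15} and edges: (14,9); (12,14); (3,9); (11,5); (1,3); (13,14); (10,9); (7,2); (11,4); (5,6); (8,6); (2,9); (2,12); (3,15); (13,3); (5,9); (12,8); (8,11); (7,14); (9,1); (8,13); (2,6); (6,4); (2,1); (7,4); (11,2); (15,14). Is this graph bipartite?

The cycle 1-9-3-1 has length 3, which is odd, so the graph is not bipartite.

No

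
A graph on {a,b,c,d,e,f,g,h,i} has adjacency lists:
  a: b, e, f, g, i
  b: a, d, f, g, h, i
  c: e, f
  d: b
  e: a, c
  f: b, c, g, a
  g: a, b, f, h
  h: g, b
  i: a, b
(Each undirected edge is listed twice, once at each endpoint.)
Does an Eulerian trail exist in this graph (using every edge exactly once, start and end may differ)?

Degrees: a:5, b:6, c:2, d:1, e:2, f:4, g:4, h:2, i:2
Odd-degree vertices: a, d (2 total).
The non-isolated vertices are connected and exactly 2 have odd degree, so an Eulerian trail exists (from a to d).

Yes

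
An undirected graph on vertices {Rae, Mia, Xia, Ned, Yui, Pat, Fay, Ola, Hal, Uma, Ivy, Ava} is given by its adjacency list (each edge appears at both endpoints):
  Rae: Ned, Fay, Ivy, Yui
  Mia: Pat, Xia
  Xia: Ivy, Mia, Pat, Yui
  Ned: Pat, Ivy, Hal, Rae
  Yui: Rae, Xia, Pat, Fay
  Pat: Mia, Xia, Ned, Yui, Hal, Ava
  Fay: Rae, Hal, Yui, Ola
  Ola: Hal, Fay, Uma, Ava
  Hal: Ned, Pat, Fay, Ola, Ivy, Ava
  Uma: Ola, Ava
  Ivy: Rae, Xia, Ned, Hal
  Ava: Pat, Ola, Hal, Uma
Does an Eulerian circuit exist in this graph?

Degrees: Rae:4, Mia:2, Xia:4, Ned:4, Yui:4, Pat:6, Fay:4, Ola:4, Hal:6, Uma:2, Ivy:4, Ava:4
Every vertex has even degree and the edges form a single connected piece, so an Eulerian circuit exists.

Yes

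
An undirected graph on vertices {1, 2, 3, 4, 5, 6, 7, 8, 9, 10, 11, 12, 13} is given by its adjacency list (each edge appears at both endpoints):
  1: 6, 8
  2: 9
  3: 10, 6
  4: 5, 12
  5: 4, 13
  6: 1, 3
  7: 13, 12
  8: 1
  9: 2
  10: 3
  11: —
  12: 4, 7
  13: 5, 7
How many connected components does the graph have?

4

Component: {11}
Component: {2, 9}
Component: {1, 3, 6, 8, 10}
Component: {4, 5, 7, 12, 13}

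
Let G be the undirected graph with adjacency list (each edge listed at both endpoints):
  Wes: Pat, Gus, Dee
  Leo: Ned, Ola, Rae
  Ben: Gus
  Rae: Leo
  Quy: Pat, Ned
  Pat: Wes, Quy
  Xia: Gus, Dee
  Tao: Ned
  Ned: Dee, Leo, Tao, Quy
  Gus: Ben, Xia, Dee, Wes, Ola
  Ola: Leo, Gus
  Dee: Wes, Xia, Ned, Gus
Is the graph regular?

No

Degrees: Wes:3, Leo:3, Ben:1, Rae:1, Quy:2, Pat:2, Xia:2, Tao:1, Ned:4, Gus:5, Ola:2, Dee:4
Vertex Ben has degree 1 while Gus has degree 5, so the graph is not regular.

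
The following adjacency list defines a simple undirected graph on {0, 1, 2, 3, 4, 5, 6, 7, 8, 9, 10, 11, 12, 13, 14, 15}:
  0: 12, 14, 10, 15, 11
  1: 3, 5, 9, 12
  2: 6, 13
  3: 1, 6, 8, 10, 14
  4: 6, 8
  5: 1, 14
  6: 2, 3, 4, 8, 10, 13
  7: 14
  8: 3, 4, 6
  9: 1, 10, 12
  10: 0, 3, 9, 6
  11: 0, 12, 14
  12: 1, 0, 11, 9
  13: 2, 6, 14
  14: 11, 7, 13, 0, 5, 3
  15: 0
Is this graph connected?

Yes

A breadth-first search from 0 visits 0, 10, 11, 15, 12, 14, 3, 9, 6, 1, 7, 13, 5, 8, 4, 2 — all 16 vertices — so the graph is connected.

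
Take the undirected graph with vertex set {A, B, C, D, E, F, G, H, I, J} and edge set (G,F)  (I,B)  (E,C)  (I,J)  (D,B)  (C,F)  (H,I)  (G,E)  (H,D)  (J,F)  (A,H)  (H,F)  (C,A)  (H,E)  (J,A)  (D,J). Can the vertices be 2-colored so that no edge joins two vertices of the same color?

A valid 2-coloring puts {B, C, G, H, J} on one side and {A, D, E, F, I} on the other; every edge crosses between the two sides.

Yes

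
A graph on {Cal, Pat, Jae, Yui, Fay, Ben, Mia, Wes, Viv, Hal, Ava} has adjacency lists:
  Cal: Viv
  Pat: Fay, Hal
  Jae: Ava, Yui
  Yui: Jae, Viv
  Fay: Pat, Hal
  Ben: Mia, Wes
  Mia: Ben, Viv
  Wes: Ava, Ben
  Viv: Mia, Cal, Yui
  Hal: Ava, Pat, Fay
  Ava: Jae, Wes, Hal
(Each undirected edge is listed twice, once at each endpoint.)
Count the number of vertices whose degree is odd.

Degrees: Cal:1, Pat:2, Jae:2, Yui:2, Fay:2, Ben:2, Mia:2, Wes:2, Viv:3, Hal:3, Ava:3
Odd-degree vertices: Cal, Viv, Hal, Ava.

4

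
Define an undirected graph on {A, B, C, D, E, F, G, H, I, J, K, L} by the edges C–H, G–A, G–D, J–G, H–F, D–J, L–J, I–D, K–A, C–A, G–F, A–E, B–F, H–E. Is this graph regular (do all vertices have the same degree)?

No

Degrees: A:4, B:1, C:2, D:3, E:2, F:3, G:4, H:3, I:1, J:3, K:1, L:1
Vertex B has degree 1 while A has degree 4, so the graph is not regular.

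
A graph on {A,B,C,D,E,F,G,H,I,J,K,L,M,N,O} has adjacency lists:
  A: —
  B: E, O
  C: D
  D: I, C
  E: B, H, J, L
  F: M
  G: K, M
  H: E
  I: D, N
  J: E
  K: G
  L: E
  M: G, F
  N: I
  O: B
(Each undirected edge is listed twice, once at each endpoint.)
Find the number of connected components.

4

Component: {A}
Component: {C, D, I, N}
Component: {F, G, K, M}
Component: {B, E, H, J, L, O}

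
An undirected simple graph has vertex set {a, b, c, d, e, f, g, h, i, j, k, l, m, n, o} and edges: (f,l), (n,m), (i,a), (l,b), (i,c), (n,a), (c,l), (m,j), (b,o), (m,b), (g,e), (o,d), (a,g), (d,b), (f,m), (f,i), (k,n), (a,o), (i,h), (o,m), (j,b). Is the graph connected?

A breadth-first search from a visits a, g, o, i, n, e, d, m, b, h, c, f, k, j, l — all 15 vertices — so the graph is connected.

Yes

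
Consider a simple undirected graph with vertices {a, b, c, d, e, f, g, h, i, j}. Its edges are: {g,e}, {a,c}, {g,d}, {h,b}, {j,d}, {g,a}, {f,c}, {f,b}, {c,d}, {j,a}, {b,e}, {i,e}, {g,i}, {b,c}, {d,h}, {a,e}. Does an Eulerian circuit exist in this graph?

Degrees: a:4, b:4, c:4, d:4, e:4, f:2, g:4, h:2, i:2, j:2
All degrees are even and the non-isolated vertices are connected — an Eulerian circuit exists.

Yes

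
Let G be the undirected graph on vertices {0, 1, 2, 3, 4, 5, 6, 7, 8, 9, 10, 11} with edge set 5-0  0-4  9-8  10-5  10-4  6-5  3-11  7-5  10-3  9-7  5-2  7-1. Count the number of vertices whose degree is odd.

8

Degrees: 0:2, 1:1, 2:1, 3:2, 4:2, 5:5, 6:1, 7:3, 8:1, 9:2, 10:3, 11:1
Odd-degree vertices: 1, 2, 5, 6, 7, 8, 10, 11.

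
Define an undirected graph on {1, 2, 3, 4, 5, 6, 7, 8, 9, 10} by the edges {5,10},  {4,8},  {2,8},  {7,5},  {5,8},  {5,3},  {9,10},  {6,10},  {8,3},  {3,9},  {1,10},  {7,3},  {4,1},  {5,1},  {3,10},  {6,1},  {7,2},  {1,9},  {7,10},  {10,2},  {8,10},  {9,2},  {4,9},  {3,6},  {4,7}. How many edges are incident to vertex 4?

4

Neighbors of 4: 1, 7, 8, 9.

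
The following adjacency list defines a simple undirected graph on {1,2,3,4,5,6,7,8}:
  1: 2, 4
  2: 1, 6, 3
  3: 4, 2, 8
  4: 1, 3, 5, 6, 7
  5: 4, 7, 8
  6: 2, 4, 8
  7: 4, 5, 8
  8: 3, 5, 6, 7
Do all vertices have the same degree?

Degrees: 1:2, 2:3, 3:3, 4:5, 5:3, 6:3, 7:3, 8:4
Vertex 1 has degree 2 while 4 has degree 5, so the graph is not regular.

No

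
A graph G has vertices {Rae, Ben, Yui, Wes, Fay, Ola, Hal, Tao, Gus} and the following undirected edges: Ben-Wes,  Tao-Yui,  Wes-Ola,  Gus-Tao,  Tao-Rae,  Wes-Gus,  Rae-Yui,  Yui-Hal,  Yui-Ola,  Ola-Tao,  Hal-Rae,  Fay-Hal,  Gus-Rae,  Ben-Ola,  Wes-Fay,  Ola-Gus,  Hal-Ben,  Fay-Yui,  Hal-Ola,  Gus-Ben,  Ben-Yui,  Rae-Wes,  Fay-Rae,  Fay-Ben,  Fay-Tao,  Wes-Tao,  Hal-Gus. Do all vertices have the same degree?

Yes

Degrees: Rae:6, Ben:6, Yui:6, Wes:6, Fay:6, Ola:6, Hal:6, Tao:6, Gus:6
All degrees equal 6; the graph is regular.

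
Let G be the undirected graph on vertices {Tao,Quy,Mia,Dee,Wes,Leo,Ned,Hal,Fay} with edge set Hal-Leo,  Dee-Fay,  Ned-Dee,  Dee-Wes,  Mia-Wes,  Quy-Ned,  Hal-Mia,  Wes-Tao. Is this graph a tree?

Yes

|V| = 9, |E| = 8.
Connected and |E| = |V| - 1, which characterizes a tree.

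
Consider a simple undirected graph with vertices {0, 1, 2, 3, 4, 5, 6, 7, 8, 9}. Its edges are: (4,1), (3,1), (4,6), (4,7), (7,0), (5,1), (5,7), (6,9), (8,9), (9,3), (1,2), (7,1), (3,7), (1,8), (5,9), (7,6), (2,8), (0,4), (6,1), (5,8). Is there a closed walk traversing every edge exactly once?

No

Degrees: 0:2, 1:7, 2:2, 3:3, 4:4, 5:4, 6:4, 7:6, 8:4, 9:4
Vertices with odd degree: 1, 3. An Eulerian circuit requires all degrees even.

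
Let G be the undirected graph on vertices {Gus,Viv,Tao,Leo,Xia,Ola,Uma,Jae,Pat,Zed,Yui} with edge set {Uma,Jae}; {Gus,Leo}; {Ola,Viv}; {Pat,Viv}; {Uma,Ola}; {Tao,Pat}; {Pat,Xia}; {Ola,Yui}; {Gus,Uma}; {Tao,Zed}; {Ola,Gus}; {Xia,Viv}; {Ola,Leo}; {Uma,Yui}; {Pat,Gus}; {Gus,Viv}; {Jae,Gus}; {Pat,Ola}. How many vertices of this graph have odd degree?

2

Degrees: Gus:6, Viv:4, Tao:2, Leo:2, Xia:2, Ola:6, Uma:4, Jae:2, Pat:5, Zed:1, Yui:2
Odd-degree vertices: Pat, Zed.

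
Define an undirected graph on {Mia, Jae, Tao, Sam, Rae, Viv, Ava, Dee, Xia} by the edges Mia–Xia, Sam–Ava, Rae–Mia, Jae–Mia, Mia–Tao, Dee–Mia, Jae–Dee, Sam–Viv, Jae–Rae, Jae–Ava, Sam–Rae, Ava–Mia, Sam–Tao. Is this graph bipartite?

Rae-Jae-Mia-Rae is an odd cycle (length 3), and a bipartite graph can contain only even cycles.

No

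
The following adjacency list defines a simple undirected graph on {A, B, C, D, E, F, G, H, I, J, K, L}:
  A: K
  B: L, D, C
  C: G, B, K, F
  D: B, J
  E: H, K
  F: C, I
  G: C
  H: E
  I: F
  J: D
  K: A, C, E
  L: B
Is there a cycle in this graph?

No

The graph has 12 vertices, 11 edges, and 1 connected component.
A forest on 12 vertices with 1 component has exactly 11 edges, which matches — so no cycle.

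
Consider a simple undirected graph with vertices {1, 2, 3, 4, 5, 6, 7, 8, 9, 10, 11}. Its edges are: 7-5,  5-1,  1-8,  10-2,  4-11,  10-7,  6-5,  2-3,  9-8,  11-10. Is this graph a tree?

Yes

|V| = 11, |E| = 10.
It is connected with exactly 10 edges, hence acyclic — it is a tree.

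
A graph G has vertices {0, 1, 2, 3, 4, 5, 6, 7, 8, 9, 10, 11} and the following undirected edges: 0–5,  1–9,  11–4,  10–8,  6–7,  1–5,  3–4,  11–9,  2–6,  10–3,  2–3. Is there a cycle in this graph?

The graph has 12 vertices, 11 edges, and 1 connected component.
A forest on 12 vertices with 1 component has exactly 11 edges, which matches — so no cycle.

No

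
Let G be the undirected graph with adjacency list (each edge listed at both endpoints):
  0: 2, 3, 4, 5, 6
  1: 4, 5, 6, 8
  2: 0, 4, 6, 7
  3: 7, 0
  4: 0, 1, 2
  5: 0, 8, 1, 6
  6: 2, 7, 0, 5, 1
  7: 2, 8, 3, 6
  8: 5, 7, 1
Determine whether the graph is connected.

Yes

Starting from 0 and exploring outward reaches every vertex (0, 6, 4, 3, 2, 5, 1, 7, 8); the graph is connected.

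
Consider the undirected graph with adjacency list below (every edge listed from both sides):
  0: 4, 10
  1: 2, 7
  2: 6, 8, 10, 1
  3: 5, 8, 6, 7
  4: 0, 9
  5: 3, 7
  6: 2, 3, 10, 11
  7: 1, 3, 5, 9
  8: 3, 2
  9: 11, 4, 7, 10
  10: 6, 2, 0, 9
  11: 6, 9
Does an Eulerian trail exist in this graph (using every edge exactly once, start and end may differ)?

Degrees: 0:2, 1:2, 2:4, 3:4, 4:2, 5:2, 6:4, 7:4, 8:2, 9:4, 10:4, 11:2
Odd-degree vertices: none (0 total).
With 0 odd-degree vertices and all edges in one connected piece, an Eulerian trail exists.

Yes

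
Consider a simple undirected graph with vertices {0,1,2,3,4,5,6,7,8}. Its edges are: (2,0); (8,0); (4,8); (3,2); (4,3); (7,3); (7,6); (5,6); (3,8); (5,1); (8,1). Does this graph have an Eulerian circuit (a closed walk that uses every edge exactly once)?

Yes

Degrees: 0:2, 1:2, 2:2, 3:4, 4:2, 5:2, 6:2, 7:2, 8:4
Every vertex has even degree and the edges form a single connected piece, so an Eulerian circuit exists.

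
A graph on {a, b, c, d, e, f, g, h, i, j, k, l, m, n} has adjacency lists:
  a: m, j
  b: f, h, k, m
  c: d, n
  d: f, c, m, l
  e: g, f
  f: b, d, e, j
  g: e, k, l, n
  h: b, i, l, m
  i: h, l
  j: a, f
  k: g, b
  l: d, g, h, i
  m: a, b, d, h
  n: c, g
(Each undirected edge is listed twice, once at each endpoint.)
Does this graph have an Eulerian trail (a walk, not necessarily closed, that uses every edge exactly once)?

Degrees: a:2, b:4, c:2, d:4, e:2, f:4, g:4, h:4, i:2, j:2, k:2, l:4, m:4, n:2
Odd-degree vertices: none (0 total).
The non-isolated vertices are connected and exactly 0 have odd degree, so an Eulerian trail exists.

Yes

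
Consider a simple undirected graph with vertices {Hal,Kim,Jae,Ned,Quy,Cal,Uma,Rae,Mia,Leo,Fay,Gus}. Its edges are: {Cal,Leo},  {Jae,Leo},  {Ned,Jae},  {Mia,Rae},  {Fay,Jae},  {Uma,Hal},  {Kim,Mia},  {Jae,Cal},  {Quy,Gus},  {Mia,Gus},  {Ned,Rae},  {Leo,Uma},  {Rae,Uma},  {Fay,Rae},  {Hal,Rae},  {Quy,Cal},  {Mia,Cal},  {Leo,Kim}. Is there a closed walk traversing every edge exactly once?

Degrees: Hal:2, Kim:2, Jae:4, Ned:2, Quy:2, Cal:4, Uma:3, Rae:5, Mia:4, Leo:4, Fay:2, Gus:2
Vertices with odd degree: Uma, Rae. An Eulerian circuit requires all degrees even.

No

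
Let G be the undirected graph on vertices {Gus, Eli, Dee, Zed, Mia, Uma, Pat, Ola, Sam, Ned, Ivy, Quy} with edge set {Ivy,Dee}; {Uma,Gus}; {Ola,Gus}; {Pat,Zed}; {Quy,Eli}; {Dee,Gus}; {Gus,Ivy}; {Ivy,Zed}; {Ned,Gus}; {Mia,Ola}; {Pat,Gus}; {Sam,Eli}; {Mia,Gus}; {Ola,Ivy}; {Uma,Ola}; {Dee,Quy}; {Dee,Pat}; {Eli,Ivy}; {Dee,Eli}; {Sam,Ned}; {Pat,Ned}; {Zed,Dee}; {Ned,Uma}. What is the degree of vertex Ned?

Neighbors of Ned: Gus, Uma, Pat, Sam.

4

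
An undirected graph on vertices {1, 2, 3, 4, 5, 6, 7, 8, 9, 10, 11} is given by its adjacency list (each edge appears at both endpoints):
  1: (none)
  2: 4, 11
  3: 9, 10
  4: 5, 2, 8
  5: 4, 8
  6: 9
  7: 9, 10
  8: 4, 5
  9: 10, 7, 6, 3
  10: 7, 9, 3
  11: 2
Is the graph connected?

No

Component: {1}
Component: {2, 4, 5, 8, 11}
Component: {3, 6, 7, 9, 10}
There are 3 separate components, so the graph is not connected.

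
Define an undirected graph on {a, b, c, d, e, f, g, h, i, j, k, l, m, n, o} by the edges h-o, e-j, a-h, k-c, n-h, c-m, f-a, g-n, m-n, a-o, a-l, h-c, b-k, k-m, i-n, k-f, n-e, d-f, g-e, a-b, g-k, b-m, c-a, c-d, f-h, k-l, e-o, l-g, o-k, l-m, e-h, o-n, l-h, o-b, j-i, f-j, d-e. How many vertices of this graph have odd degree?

8

Degrees: a:6, b:4, c:5, d:3, e:6, f:5, g:4, h:7, i:2, j:3, k:7, l:5, m:5, n:6, o:6
Odd-degree vertices: c, d, f, h, j, k, l, m.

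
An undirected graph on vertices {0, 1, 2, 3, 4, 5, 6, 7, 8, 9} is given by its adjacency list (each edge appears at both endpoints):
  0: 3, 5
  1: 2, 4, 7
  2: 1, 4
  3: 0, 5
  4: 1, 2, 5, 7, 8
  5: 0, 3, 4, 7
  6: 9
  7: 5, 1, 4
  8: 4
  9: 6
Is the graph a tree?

The graph has 10 vertices and 12 edges.
It splits into 2 components, so it cannot be a tree.

No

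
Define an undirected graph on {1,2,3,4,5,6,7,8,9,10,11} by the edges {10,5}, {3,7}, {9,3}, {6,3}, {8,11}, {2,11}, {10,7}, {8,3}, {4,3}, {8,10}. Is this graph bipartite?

Color {1, 3, 10, 11} black and {2, 4, 5, 6, 7, 8, 9} white. No edge joins two same-colored vertices, so the graph is bipartite.

Yes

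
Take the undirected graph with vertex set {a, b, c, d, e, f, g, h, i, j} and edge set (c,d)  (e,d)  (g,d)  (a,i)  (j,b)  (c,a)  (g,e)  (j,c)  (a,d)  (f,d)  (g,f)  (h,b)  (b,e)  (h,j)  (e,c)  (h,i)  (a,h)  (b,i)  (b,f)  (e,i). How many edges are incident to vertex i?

4

Neighbors of i: a, b, e, h.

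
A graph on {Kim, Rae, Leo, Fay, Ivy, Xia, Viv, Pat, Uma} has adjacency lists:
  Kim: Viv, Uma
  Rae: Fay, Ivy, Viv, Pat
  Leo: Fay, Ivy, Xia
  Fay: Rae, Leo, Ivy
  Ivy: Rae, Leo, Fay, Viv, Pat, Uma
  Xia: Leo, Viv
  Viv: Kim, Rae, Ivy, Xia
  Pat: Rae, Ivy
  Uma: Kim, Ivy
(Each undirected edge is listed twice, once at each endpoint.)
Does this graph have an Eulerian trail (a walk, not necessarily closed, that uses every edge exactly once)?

Degrees: Kim:2, Rae:4, Leo:3, Fay:3, Ivy:6, Xia:2, Viv:4, Pat:2, Uma:2
Odd-degree vertices: Leo, Fay (2 total).
The non-isolated vertices are connected and exactly 2 have odd degree, so an Eulerian trail exists (from Leo to Fay).

Yes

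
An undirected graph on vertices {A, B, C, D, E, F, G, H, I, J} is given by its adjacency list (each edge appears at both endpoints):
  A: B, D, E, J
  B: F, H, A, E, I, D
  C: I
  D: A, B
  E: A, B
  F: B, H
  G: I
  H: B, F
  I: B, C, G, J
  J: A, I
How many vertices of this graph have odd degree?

2

Degrees: A:4, B:6, C:1, D:2, E:2, F:2, G:1, H:2, I:4, J:2
Odd-degree vertices: C, G.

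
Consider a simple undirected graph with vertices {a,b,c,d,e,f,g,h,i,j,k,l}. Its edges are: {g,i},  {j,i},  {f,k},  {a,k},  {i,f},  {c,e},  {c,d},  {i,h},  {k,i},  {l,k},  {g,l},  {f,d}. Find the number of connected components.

2

Component: {b}
Component: {a, c, d, e, f, g, h, i, j, k, l}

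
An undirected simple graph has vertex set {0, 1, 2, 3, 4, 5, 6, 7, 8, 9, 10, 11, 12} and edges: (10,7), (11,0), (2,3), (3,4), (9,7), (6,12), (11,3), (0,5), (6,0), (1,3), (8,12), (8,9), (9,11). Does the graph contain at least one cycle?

Yes

|V| = 13, |E| = 13, number of components = 1.
One cycle is 0-11-9-8-12-6-0.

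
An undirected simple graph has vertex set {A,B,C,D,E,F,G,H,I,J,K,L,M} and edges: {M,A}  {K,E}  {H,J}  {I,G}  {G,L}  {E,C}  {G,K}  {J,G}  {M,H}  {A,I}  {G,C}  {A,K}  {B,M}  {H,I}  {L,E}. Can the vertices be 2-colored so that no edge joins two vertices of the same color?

Color {C, D, F, I, J, K, L, M} black and {A, B, E, G, H} white. No edge joins two same-colored vertices, so the graph is bipartite.

Yes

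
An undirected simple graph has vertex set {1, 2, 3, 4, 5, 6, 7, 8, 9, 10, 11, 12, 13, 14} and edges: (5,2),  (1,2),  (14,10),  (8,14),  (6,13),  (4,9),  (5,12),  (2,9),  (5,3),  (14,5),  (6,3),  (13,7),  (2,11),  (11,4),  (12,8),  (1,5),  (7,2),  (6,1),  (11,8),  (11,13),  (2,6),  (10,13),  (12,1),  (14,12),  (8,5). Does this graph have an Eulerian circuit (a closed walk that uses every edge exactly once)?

Yes

Degrees: 1:4, 2:6, 3:2, 4:2, 5:6, 6:4, 7:2, 8:4, 9:2, 10:2, 11:4, 12:4, 13:4, 14:4
All degrees are even and the non-isolated vertices are connected — an Eulerian circuit exists.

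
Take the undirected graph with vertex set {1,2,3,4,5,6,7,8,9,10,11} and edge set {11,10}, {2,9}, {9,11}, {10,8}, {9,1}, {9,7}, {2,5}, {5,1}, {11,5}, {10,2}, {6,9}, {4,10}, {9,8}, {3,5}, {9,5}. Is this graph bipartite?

No

The cycle 5-9-11-5 has length 3, which is odd, so the graph is not bipartite.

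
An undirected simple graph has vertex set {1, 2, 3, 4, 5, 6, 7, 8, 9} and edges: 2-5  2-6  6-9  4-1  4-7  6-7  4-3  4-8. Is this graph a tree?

Yes

The graph has 9 vertices and 8 edges.
Connected and |E| = |V| - 1, which characterizes a tree.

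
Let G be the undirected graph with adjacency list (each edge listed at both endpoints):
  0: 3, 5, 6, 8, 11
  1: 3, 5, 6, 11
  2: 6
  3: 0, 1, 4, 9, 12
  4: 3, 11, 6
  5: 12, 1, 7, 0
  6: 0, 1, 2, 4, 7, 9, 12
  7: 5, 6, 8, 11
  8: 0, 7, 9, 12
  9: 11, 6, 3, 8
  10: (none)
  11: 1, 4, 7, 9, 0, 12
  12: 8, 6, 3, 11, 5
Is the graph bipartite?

Color {3, 5, 6, 8, 10, 11} black and {0, 1, 2, 4, 7, 9, 12} white. No edge joins two same-colored vertices, so the graph is bipartite.

Yes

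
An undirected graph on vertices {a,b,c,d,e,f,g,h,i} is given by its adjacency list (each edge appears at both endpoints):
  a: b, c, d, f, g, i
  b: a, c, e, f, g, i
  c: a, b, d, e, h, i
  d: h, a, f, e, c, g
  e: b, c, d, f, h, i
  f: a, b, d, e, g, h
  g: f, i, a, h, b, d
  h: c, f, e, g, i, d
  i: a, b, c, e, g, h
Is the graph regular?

Degrees: a:6, b:6, c:6, d:6, e:6, f:6, g:6, h:6, i:6
Every vertex has degree 6, so the graph is 6-regular.

Yes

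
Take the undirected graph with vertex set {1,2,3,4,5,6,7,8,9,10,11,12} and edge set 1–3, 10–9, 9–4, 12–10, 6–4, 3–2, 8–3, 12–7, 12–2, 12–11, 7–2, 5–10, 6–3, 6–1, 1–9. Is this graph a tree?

No

|V| = 12, |E| = 15.
A tree on 12 vertices has exactly 11 edges; this graph has 15, so it contains a cycle and is not a tree.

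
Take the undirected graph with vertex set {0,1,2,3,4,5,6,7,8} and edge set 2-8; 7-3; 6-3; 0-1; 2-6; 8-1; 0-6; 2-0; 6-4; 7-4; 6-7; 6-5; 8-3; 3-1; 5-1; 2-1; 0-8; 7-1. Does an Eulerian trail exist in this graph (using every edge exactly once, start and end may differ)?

Yes

Degrees: 0:4, 1:6, 2:4, 3:4, 4:2, 5:2, 6:6, 7:4, 8:4
Odd-degree vertices: none (0 total).
With 0 odd-degree vertices and all edges in one connected piece, an Eulerian trail exists.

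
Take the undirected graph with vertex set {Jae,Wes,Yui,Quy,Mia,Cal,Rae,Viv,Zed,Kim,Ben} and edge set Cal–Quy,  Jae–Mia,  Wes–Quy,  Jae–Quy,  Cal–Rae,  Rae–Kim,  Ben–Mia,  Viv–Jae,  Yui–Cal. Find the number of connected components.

2

Component: {Zed}
Component: {Jae, Wes, Yui, Quy, Mia, Cal, Rae, Viv, Kim, Ben}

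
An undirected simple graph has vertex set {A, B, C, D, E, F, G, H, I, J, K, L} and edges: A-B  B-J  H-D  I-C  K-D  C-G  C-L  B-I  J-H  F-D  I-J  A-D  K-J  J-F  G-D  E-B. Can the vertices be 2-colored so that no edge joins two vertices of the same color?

No

The cycle J-B-I-J has length 3, which is odd, so the graph is not bipartite.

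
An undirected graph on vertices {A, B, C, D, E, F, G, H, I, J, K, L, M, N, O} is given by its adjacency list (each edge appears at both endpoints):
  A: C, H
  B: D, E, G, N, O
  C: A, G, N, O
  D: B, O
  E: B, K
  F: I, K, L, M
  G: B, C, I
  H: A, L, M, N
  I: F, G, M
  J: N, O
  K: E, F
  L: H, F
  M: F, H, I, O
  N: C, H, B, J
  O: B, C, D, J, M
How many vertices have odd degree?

4

Degrees: A:2, B:5, C:4, D:2, E:2, F:4, G:3, H:4, I:3, J:2, K:2, L:2, M:4, N:4, O:5
Odd-degree vertices: B, G, I, O.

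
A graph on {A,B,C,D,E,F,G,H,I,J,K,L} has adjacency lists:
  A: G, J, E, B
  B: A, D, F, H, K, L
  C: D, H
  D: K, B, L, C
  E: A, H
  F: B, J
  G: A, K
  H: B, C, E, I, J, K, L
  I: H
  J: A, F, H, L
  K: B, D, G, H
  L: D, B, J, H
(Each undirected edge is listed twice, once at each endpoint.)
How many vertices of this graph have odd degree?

Degrees: A:4, B:6, C:2, D:4, E:2, F:2, G:2, H:7, I:1, J:4, K:4, L:4
Odd-degree vertices: H, I.

2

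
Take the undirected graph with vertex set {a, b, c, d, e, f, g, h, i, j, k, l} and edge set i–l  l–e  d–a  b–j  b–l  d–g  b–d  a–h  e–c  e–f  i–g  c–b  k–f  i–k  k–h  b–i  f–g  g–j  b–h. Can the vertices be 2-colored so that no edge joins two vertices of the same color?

No

b-i-l-b is an odd cycle (length 3), and a bipartite graph can contain only even cycles.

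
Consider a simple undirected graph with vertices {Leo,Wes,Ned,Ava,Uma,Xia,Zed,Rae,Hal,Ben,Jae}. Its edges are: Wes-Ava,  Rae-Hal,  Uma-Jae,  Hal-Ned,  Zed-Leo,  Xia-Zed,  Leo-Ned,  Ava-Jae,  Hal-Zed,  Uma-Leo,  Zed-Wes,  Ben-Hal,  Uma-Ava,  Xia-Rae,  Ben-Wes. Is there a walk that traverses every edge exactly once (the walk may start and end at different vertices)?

No

Degrees: Leo:3, Wes:3, Ned:2, Ava:3, Uma:3, Xia:2, Zed:4, Rae:2, Hal:4, Ben:2, Jae:2
Odd-degree vertices: Leo, Wes, Ava, Uma (4 total).
With 4 odd-degree vertices (more than two), no single trail can use every edge.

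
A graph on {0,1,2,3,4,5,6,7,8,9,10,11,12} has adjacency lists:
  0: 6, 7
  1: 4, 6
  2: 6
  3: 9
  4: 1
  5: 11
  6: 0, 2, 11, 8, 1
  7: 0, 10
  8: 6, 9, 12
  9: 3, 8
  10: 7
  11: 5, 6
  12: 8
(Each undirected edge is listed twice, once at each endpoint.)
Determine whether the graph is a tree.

The graph has 13 vertices and 12 edges.
Connected and |E| = |V| - 1, which characterizes a tree.

Yes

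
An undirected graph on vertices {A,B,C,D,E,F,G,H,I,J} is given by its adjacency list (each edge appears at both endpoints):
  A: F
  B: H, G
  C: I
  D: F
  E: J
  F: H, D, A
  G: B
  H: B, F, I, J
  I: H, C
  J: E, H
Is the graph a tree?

Yes

|V| = 10, |E| = 9.
It is connected with exactly 9 edges, hence acyclic — it is a tree.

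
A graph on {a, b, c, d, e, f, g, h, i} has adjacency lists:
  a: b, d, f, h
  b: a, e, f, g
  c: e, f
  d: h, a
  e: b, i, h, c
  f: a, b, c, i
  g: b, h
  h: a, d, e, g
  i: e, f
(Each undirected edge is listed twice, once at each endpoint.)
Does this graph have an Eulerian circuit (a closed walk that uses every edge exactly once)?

Yes

Degrees: a:4, b:4, c:2, d:2, e:4, f:4, g:2, h:4, i:2
Every vertex has even degree and the edges form a single connected piece, so an Eulerian circuit exists.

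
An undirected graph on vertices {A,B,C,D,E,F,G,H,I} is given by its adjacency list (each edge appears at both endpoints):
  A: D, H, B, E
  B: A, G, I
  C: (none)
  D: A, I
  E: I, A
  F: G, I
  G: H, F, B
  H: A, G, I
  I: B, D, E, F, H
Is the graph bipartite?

Yes

Color {B, C, D, E, F, H} black and {A, G, I} white. No edge joins two same-colored vertices, so the graph is bipartite.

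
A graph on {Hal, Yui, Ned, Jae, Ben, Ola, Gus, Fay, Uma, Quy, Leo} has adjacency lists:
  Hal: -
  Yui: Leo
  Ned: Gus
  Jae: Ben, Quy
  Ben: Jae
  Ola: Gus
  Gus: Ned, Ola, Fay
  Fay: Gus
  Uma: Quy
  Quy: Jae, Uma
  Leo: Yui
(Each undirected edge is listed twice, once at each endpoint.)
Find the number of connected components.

Component: {Hal}
Component: {Yui, Leo}
Component: {Ned, Ola, Gus, Fay}
Component: {Jae, Ben, Uma, Quy}

4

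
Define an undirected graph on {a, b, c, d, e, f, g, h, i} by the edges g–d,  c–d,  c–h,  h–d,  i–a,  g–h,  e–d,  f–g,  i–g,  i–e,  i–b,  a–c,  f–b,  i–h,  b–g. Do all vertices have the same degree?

No

Degrees: a:2, b:3, c:3, d:4, e:2, f:2, g:5, h:4, i:5
Degrees are not all equal (e.g. deg(a)=2 but deg(g)=5); not regular.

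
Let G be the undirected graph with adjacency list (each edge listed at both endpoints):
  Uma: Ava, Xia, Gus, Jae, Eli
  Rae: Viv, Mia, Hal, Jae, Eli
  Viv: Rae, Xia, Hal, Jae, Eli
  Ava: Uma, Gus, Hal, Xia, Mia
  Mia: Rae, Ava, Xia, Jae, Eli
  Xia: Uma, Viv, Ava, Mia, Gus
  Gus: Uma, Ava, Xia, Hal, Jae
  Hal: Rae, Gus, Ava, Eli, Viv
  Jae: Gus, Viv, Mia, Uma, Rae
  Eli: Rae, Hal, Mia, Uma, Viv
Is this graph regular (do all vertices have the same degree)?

Yes

Degrees: Uma:5, Rae:5, Viv:5, Ava:5, Mia:5, Xia:5, Gus:5, Hal:5, Jae:5, Eli:5
All degrees equal 5; the graph is regular.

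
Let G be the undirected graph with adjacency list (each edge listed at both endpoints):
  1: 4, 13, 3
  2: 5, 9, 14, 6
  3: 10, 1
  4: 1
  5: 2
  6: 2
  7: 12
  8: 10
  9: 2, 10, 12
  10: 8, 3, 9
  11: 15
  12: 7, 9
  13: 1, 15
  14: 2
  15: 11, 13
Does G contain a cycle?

The graph has 15 vertices, 14 edges, and 1 connected component.
Since 14 = 15 - 1, the graph is a forest and contains no cycle.

No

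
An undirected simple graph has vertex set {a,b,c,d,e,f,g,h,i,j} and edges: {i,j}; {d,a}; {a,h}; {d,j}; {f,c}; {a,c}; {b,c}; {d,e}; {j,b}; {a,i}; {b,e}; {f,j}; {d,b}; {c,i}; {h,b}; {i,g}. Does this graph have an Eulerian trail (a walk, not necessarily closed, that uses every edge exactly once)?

Degrees: a:4, b:5, c:4, d:4, e:2, f:2, g:1, h:2, i:4, j:4
Odd-degree vertices: b, g (2 total).
With 2 odd-degree vertices and all edges in one connected piece, an Eulerian trail exists (from b to g).

Yes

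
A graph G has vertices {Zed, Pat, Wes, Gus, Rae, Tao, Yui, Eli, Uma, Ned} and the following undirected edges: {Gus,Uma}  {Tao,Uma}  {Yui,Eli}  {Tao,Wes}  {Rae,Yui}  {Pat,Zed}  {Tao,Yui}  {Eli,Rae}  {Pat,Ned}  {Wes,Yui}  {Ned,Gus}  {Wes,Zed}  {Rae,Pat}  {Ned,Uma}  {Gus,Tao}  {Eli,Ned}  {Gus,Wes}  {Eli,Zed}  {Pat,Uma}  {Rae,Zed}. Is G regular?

Degrees: Zed:4, Pat:4, Wes:4, Gus:4, Rae:4, Tao:4, Yui:4, Eli:4, Uma:4, Ned:4
Every vertex has degree 4, so the graph is 4-regular.

Yes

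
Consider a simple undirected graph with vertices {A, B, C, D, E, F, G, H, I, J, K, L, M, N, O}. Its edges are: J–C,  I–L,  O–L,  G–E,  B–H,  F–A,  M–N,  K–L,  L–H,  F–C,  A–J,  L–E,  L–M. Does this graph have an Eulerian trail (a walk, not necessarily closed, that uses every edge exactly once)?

Degrees: A:2, B:1, C:2, D:0, E:2, F:2, G:1, H:2, I:1, J:2, K:1, L:6, M:2, N:1, O:1
Odd-degree vertices: B, G, I, K, N, O (6 total).
With 6 odd-degree vertices (more than two), no single trail can use every edge.

No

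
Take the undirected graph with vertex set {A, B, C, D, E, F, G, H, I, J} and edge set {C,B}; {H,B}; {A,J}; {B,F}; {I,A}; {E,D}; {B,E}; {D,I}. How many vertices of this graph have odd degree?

4

Degrees: A:2, B:4, C:1, D:2, E:2, F:1, G:0, H:1, I:2, J:1
Odd-degree vertices: C, F, H, J.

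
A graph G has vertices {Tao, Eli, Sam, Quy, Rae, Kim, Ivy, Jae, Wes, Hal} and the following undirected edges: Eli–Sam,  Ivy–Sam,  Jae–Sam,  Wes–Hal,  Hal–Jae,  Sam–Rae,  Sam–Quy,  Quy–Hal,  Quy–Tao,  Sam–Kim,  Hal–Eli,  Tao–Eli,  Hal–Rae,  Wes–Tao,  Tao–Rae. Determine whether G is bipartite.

Partition the vertices as {Eli, Quy, Rae, Kim, Ivy, Jae, Wes} vs {Tao, Sam, Hal}. Each listed edge has one endpoint in each part, so the graph is bipartite.

Yes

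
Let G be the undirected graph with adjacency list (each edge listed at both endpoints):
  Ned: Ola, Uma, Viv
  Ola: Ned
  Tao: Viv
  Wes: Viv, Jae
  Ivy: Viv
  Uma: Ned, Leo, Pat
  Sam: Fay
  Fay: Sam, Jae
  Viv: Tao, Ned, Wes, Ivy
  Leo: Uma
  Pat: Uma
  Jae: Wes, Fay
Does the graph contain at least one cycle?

No

|V| = 12, |E| = 11, number of components = 1.
Since 11 = 12 - 1, the graph is a forest and contains no cycle.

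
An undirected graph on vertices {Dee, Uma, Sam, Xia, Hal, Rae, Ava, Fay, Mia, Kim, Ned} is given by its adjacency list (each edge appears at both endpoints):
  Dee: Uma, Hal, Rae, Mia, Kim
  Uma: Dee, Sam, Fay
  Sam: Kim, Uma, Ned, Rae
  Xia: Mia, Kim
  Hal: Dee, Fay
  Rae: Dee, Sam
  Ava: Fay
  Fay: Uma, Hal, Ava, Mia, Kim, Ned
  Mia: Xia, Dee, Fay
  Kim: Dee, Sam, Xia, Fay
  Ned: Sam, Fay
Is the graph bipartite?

Color {Uma, Hal, Rae, Ava, Mia, Kim, Ned} black and {Dee, Sam, Xia, Fay} white. No edge joins two same-colored vertices, so the graph is bipartite.

Yes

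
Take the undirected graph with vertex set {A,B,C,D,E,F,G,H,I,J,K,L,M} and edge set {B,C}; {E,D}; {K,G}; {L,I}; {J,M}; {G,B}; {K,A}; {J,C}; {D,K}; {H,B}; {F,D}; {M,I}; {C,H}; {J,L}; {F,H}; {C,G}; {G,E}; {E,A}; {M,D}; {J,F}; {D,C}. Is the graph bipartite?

No

C-B-H-C is an odd cycle (length 3), and a bipartite graph can contain only even cycles.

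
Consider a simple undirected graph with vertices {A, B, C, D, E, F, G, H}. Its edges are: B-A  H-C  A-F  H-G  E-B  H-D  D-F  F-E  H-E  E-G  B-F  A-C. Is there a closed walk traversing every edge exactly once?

No

Degrees: A:3, B:3, C:2, D:2, E:4, F:4, G:2, H:4
A, B have odd degree; an Eulerian circuit needs every degree to be even, so none exists.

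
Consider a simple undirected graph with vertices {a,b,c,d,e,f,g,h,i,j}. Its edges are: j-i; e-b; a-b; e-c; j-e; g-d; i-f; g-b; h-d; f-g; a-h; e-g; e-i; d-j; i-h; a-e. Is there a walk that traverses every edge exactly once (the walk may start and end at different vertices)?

No

Degrees: a:3, b:3, c:1, d:3, e:6, f:2, g:4, h:3, i:4, j:3
Odd-degree vertices: a, b, c, d, h, j (6 total).
An Eulerian trail requires 0 or 2 odd-degree vertices; here there are 6.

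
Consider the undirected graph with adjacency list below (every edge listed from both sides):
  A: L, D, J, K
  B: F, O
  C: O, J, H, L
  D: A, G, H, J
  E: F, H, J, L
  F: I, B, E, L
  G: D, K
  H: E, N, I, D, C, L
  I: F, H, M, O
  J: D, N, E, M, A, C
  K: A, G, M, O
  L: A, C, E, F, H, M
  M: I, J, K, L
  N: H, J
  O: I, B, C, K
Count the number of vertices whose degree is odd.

Degrees: A:4, B:2, C:4, D:4, E:4, F:4, G:2, H:6, I:4, J:6, K:4, L:6, M:4, N:2, O:4
Odd-degree vertices: none.

0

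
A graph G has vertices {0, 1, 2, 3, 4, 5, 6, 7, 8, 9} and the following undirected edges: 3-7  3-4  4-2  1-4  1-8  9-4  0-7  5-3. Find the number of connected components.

Component: {6}
Component: {0, 1, 2, 3, 4, 5, 7, 8, 9}

2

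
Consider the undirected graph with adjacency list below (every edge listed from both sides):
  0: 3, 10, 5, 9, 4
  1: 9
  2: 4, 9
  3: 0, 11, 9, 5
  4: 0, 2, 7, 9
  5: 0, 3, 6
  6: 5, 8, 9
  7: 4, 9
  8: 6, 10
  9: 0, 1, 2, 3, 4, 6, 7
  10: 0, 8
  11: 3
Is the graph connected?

Starting from 0 and exploring outward reaches every vertex (0, 9, 5, 3, 4, 10, 1, 7, 2, 6, 11, 8); the graph is connected.

Yes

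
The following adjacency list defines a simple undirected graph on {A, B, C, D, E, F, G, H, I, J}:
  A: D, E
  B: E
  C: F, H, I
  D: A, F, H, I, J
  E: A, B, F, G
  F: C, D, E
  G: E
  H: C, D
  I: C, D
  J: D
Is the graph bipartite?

Color {C, D, E} black and {A, B, F, G, H, I, J} white. No edge joins two same-colored vertices, so the graph is bipartite.

Yes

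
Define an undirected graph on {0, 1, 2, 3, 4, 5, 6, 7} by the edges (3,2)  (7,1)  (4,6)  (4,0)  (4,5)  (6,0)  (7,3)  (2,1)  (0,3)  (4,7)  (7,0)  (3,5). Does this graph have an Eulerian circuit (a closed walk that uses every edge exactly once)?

Degrees: 0:4, 1:2, 2:2, 3:4, 4:4, 5:2, 6:2, 7:4
All degrees are even and the non-isolated vertices are connected — an Eulerian circuit exists.

Yes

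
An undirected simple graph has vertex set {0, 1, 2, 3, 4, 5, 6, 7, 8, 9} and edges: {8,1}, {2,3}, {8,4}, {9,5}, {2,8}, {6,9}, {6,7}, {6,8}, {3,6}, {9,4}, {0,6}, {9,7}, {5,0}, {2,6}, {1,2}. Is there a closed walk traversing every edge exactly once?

Yes

Degrees: 0:2, 1:2, 2:4, 3:2, 4:2, 5:2, 6:6, 7:2, 8:4, 9:4
All degrees are even and the non-isolated vertices are connected — an Eulerian circuit exists.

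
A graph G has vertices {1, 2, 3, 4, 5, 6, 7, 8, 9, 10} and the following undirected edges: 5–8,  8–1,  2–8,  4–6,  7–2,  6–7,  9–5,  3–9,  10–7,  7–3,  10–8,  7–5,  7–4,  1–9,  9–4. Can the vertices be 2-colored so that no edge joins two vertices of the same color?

The cycle 6-4-7-6 has length 3, which is odd, so the graph is not bipartite.

No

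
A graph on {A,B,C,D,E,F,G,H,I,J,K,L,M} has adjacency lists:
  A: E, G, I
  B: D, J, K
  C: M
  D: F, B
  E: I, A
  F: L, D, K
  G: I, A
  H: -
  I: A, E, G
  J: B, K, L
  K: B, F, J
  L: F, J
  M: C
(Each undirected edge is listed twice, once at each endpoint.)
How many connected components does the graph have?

Component: {H}
Component: {C, M}
Component: {A, E, G, I}
Component: {B, D, F, J, K, L}

4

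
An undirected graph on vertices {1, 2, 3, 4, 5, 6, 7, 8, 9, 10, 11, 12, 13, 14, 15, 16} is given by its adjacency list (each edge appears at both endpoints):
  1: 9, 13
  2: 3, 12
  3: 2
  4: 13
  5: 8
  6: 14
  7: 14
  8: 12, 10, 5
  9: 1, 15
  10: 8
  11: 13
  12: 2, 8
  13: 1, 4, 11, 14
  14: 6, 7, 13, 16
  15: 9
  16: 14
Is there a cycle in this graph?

No

The graph has 16 vertices, 14 edges, and 2 connected components.
Since 14 = 16 - 2, the graph is a forest and contains no cycle.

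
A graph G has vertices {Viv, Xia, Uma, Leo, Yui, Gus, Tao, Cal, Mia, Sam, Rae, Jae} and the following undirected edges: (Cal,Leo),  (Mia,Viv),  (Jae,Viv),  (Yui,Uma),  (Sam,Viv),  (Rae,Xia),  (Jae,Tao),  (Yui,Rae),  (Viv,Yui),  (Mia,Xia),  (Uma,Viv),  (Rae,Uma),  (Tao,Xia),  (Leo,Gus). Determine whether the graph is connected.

No

Component: {Leo, Gus, Cal}
Component: {Viv, Xia, Uma, Yui, Tao, Mia, Sam, Rae, Jae}
No edge joins these 2 groups, so the graph is disconnected.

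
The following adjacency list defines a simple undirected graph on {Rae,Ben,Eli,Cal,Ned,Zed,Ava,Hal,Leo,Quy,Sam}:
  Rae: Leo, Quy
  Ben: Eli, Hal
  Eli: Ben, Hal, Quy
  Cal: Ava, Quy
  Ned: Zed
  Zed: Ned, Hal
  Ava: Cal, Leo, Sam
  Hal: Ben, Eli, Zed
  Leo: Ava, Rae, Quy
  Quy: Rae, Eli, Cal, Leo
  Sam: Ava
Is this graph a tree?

No

The graph has 11 vertices and 13 edges.
Connected but with 13 > 10 edges, so it has a cycle and is not a tree.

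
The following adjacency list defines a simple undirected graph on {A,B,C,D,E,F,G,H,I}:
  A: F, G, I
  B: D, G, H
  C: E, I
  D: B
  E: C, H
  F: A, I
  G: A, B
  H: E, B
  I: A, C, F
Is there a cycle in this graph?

Yes

The graph has 9 vertices, 10 edges, and 1 connected component.
One cycle is A-G-B-H-E-C-I-F-A.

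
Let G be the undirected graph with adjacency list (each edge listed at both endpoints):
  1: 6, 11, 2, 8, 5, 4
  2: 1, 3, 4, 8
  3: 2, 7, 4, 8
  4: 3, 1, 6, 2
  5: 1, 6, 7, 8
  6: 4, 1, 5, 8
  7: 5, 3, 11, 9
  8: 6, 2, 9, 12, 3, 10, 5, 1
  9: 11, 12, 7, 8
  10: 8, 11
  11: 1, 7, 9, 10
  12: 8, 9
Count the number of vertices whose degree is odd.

0

Degrees: 1:6, 2:4, 3:4, 4:4, 5:4, 6:4, 7:4, 8:8, 9:4, 10:2, 11:4, 12:2
Odd-degree vertices: none.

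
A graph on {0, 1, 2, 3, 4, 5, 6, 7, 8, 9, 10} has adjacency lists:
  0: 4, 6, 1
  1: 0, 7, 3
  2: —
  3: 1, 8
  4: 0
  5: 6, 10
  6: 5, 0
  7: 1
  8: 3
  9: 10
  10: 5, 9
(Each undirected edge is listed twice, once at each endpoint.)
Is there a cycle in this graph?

|V| = 11, |E| = 9, number of components = 2.
A forest on 11 vertices with 2 components has exactly 9 edges, which matches — so no cycle.

No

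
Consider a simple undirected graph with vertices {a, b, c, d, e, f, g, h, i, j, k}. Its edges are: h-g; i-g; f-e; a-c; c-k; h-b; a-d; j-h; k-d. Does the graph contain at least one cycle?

Yes

The graph has 11 vertices, 9 edges, and 3 connected components.
Since 9 > 11 - 3, a cycle must exist; for instance a-d-k-c-a.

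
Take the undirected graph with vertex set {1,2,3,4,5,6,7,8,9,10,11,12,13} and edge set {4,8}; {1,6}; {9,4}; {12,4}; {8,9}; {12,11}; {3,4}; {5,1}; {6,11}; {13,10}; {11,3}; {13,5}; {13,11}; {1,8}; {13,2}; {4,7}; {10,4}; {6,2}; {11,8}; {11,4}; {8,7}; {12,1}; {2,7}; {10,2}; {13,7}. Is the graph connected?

Starting from 1 and exploring outward reaches every vertex (1, 6, 12, 8, 5, 11, 2, 4, 7, 9, 13, 3, 10); the graph is connected.

Yes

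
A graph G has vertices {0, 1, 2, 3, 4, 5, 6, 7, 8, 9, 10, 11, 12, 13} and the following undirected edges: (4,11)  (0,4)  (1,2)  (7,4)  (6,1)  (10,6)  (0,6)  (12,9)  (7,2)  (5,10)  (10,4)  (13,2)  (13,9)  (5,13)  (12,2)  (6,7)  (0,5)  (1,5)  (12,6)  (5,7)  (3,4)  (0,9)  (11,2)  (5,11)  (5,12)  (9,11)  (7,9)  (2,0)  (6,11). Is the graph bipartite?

Partition the vertices as {2, 4, 5, 6, 8, 9} vs {0, 1, 3, 7, 10, 11, 12, 13}. Each listed edge has one endpoint in each part, so the graph is bipartite.

Yes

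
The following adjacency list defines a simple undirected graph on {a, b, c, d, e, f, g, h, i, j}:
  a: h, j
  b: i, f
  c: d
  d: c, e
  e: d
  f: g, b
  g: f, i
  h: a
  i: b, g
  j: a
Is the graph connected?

No

Component: {a, h, j}
Component: {c, d, e}
Component: {b, f, g, i}
There are 3 separate components, so the graph is not connected.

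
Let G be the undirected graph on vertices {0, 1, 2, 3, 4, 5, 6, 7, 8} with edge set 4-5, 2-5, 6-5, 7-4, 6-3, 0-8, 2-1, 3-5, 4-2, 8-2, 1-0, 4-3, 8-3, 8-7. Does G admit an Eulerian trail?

Degrees: 0:2, 1:2, 2:4, 3:4, 4:4, 5:4, 6:2, 7:2, 8:4
Odd-degree vertices: none (0 total).
The non-isolated vertices are connected and exactly 0 have odd degree, so an Eulerian trail exists.

Yes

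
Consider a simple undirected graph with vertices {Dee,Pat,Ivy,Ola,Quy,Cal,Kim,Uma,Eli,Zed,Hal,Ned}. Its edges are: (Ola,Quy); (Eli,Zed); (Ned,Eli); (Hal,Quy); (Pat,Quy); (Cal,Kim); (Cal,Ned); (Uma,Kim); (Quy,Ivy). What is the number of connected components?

Component: {Dee}
Component: {Pat, Ivy, Ola, Quy, Hal}
Component: {Cal, Kim, Uma, Eli, Zed, Ned}

3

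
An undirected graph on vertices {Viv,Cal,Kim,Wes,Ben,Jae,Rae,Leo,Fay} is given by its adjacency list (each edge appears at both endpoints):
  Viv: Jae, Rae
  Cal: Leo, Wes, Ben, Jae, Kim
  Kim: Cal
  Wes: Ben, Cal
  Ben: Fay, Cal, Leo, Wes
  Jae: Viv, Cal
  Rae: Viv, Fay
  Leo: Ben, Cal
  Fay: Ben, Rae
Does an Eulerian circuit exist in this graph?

Degrees: Viv:2, Cal:5, Kim:1, Wes:2, Ben:4, Jae:2, Rae:2, Leo:2, Fay:2
Vertices with odd degree: Cal, Kim. An Eulerian circuit requires all degrees even.

No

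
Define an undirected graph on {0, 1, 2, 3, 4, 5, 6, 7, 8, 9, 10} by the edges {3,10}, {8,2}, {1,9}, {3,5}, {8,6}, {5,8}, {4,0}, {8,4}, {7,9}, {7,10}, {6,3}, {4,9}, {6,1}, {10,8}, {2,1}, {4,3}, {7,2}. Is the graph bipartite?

4-9-1-6-3-4 is an odd cycle (length 5), and a bipartite graph can contain only even cycles.

No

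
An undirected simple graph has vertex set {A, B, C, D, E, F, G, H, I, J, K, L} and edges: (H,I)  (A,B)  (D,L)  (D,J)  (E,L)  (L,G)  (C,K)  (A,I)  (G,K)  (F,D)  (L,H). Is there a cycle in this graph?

No

The graph has 12 vertices, 11 edges, and 1 connected component.
Since 11 = 12 - 1, the graph is a forest and contains no cycle.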